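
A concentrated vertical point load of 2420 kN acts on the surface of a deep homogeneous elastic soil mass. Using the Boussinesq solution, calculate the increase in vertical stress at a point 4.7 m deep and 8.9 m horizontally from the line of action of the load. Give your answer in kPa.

Δσ_z ≈ 1.16 kPa

Boussinesq vertical stress below a point load on an elastic half-space:
Δσ_z = 3P/(2πz²) · [1 + (r/z)²]^(−5/2)
r/z = 8.9/4.7 = 1.8936; [1+(r/z)²]^(−5/2) = 0.022206.
Δσ_z = 3×2420/(2π×4.7²) × 0.022206 = 52.307 × 0.022206 = 1.162 kPa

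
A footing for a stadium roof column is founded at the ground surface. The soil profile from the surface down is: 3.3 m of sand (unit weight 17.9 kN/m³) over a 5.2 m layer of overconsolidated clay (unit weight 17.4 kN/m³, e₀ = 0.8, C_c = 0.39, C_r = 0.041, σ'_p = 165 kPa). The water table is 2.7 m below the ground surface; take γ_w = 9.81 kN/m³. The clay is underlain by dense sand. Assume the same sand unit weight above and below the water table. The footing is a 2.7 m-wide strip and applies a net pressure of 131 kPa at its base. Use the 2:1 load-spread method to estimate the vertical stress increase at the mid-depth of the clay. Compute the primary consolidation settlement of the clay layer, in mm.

S_c ≈ 23 mm

Mid-depth of clay below the ground surface: z = 3.3 + 5.2/2 = 5.9 m.
Total vertical stress at mid-clay: σ_v = 17.9×3.3 + 17.4×2.6 = 104.31 kPa.
Pore pressure: u = 9.81×(5.9 − 2.7) = 31.392 kPa.
Initial effective stress: σ'_0 = σ_v − u = 104.31 − 31.392 = 72.918 kPa.
Stress increase at mid-clay by the 2:1 spreading method:
Δσ = qB/(B+z) = 131×2.7/(2.7+5.9) = 41.128 kPa
Final effective stress: σ'_f = 72.918 + 41.128 = 114.05 kPa.
σ'_f = 114.05 ≤ σ'_p = 165 kPa, so the clay remains overconsolidated and only the recompression index applies:
S_c = C_r·H/(1+e₀)·log₁₀(σ'_f/σ'_0) = 0.041×5.2/1.8×log₁₀(114.05/72.918)
    = 0.11844 × 0.19426 = 0.02301 m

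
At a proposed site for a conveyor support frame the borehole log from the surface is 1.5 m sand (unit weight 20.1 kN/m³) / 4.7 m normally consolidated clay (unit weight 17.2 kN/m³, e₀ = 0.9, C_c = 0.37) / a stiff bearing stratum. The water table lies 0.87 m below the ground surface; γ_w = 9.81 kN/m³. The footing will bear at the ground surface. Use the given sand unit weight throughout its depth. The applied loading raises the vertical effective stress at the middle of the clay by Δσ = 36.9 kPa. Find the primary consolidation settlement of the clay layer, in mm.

S_c ≈ 254 mm

Mid-depth of clay below the ground surface: z = 1.5 + 4.7/2 = 3.85 m.
Total vertical stress at mid-clay: σ_v = 20.1×1.5 + 17.2×2.35 = 70.57 kPa.
Pore pressure: u = 9.81×(3.85 − 0.87) = 29.234 kPa.
Initial effective stress: σ'_0 = σ_v − u = 70.57 − 29.234 = 41.336 kPa.
Final effective stress: σ'_f = σ'_0 + Δσ = 41.336 + 36.9 = 78.236 kPa.
Normally consolidated clay, so the full stress increment lies on the virgin compression line:
S_c = C_c·H/(1+e₀)·log₁₀(σ'_f/σ'_0) = 0.37×4.7/(1+0.9)×log₁₀(78.236/41.336)
    = 0.91526 × 0.27708 = 0.2536 m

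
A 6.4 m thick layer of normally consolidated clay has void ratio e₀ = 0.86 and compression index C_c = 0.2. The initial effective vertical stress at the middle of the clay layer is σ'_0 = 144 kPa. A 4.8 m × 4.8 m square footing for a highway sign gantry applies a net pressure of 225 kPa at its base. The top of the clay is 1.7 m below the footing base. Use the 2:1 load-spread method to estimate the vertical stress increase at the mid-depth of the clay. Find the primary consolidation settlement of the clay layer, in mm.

Mid-depth of clay below the footing base: z = 1.7 + 6.4/2 = 4.9 m.
Stress increase at mid-clay by the 2:1 spreading method:
Δσ = qBL/((B+z)(L+z)) = 225×4.8×4.8/((4.8+4.9)(4.8+4.9)) = 55.096 kPa
Final effective stress: σ'_f = σ'_0 + Δσ = 144 + 55.096 = 199.1 kPa.
Normally consolidated clay, so the full stress increment lies on the virgin compression line:
S_c = C_c·H/(1+e₀)·log₁₀(σ'_f/σ'_0) = 0.2×6.4/(1+0.86)×log₁₀(199.1/144)
    = 0.68817 × 0.14071 = 0.09683 m

S_c ≈ 96.8 mm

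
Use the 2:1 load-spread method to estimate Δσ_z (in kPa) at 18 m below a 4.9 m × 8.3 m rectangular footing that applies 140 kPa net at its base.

By the 2:1 method the load spreads at 1 horizontal : 2 vertical, so at depth z the loaded area has grown by z in each plan dimension:
Δσ = qBL/((B+z)(L+z)) = 140×4.9×8.3/((4.9+18)(8.3+18)) = 9.4539 kPa

Δσ_z ≈ 9.45 kPa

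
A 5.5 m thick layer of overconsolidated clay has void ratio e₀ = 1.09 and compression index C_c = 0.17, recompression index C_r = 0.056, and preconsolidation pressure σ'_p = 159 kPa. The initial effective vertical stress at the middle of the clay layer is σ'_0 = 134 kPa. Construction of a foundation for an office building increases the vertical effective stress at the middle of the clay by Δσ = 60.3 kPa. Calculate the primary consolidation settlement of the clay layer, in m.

S_c ≈ 0.0499 m

Final effective stress: σ'_f = 134 + 60.3 = 194.3 kPa.
σ'_f = 194.3 > σ'_p = 159 kPa, so the stress path crosses the preconsolidation pressure — recompression up to σ'_p, then virgin compression beyond:
S_c = H/(1+e₀)·[C_r·log₁₀(σ'_p/σ'_0) + C_c·log₁₀(σ'_f/σ'_p)]
    = 5.5/2.09 × [0.056×log₁₀(159/134) + 0.17×log₁₀(194.3/159)]
    = 2.6316 × [0.0041604 + 0.014803] = 0.0499 m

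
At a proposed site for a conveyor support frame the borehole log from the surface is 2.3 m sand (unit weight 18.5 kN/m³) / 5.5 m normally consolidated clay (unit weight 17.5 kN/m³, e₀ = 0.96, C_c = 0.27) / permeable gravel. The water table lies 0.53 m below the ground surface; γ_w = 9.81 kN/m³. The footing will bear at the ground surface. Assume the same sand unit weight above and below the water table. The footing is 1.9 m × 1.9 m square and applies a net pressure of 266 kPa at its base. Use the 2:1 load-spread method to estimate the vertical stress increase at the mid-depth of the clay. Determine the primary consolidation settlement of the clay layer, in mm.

Mid-depth of clay below the ground surface: z = 2.3 + 5.5/2 = 5.05 m.
Total vertical stress at mid-clay: σ_v = 18.5×2.3 + 17.5×2.75 = 90.675 kPa.
Pore pressure: u = 9.81×(5.05 − 0.53) = 44.341 kPa.
Initial effective stress: σ'_0 = σ_v − u = 90.675 − 44.341 = 46.334 kPa.
Stress increase at mid-clay by the 2:1 spreading method:
Δσ = qBL/((B+z)(L+z)) = 266×1.9×1.9/((1.9+5.05)(1.9+5.05)) = 19.88 kPa
Final effective stress: σ'_f = σ'_0 + Δσ = 46.334 + 19.88 = 66.214 kPa.
Normally consolidated clay, so the full stress increment lies on the virgin compression line:
S_c = C_c·H/(1+e₀)·log₁₀(σ'_f/σ'_0) = 0.27×5.5/(1+0.96)×log₁₀(66.214/46.334)
    = 0.75765 × 0.15505 = 0.1175 m

S_c ≈ 117 mm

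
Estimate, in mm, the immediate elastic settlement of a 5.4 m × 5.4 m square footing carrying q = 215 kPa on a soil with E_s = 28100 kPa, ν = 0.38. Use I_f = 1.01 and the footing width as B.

S_e ≈ 35.7 mm

Immediate (elastic) settlement: S_e = q·B·(1−ν²)/E_s · I_f.
S_e = 215 × 5.4 × (1 − 0.38²) / 28100 × 1.01
    = 215 × 5.4 × 0.8556 / 28100 × 1.01
    = 0.0357 m = 35.7 mm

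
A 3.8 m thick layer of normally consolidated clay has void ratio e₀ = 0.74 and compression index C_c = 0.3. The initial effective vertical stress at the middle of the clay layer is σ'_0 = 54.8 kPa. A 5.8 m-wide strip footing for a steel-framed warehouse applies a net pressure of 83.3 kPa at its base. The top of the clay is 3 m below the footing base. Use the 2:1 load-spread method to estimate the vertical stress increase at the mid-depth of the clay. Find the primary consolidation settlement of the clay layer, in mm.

Mid-depth of clay below the footing base: z = 3 + 3.8/2 = 4.9 m.
Stress increase at mid-clay by the 2:1 spreading method:
Δσ = qB/(B+z) = 83.3×5.8/(5.8+4.9) = 45.153 kPa
Final effective stress: σ'_f = σ'_0 + Δσ = 54.8 + 45.153 = 99.953 kPa.
Normally consolidated clay, so the full stress increment lies on the virgin compression line:
S_c = C_c·H/(1+e₀)·log₁₀(σ'_f/σ'_0) = 0.3×3.8/(1+0.74)×log₁₀(99.953/54.8)
    = 0.65517 × 0.26102 = 0.171 m

S_c ≈ 171 mm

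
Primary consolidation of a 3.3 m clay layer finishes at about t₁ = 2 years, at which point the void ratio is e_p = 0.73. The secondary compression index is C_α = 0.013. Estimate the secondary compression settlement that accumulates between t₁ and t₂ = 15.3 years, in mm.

Secondary compression: S_s = C_α·H/(1+e_p)·log₁₀(t₂/t₁)
S_s = 0.013×3.3/(1+0.73)×log₁₀(15.3/2)
    = 0.0248 × 0.8837 = 0.02191 m

S_s ≈ 21.9 mm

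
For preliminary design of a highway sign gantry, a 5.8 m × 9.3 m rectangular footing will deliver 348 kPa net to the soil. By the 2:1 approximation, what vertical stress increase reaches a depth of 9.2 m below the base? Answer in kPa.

By the 2:1 method the load spreads at 1 horizontal : 2 vertical, so at depth z the loaded area has grown by z in each plan dimension:
Δσ = qBL/((B+z)(L+z)) = 348×5.8×9.3/((5.8+9.2)(9.3+9.2)) = 67.644 kPa

Δσ_z ≈ 67.6 kPa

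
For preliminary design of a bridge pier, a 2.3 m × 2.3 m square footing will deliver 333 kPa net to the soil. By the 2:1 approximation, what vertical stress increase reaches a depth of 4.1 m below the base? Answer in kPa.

Δσ_z ≈ 43 kPa

By the 2:1 method the load spreads at 1 horizontal : 2 vertical, so at depth z the loaded area has grown by z in each plan dimension:
Δσ = qBL/((B+z)(L+z)) = 333×2.3×2.3/((2.3+4.1)(2.3+4.1)) = 43.007 kPa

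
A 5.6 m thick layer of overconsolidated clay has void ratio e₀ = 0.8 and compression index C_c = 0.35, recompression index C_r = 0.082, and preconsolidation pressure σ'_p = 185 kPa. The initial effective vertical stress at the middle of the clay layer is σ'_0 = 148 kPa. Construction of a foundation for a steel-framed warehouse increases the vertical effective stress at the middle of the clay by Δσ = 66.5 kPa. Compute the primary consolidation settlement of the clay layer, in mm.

Final effective stress: σ'_f = 148 + 66.5 = 214.5 kPa.
σ'_f = 214.5 > σ'_p = 185 kPa, so the stress path crosses the preconsolidation pressure — recompression up to σ'_p, then virgin compression beyond:
S_c = H/(1+e₀)·[C_r·log₁₀(σ'_p/σ'_0) + C_c·log₁₀(σ'_f/σ'_p)]
    = 5.6/1.8 × [0.082×log₁₀(185/148) + 0.35×log₁₀(214.5/185)]
    = 3.1111 × [0.0079466 + 0.022489] = 0.09469 m

S_c ≈ 94.7 mm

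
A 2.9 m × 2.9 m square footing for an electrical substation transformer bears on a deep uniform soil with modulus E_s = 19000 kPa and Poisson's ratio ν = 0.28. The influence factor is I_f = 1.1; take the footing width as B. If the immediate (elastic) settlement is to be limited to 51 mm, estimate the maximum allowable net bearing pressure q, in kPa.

q ≈ 330 kPa

S_e = q·B·(1−ν²)/E_s · I_f  ⇒  q = S_e·E_s / (B·(1−ν²)·I_f).
q = 0.051 × 19000 / (2.9 × 0.9216 × 1.1) = 329.6 kPa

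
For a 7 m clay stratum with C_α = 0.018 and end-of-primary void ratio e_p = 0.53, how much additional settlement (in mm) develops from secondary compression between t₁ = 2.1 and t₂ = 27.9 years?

Secondary compression: S_s = C_α·H/(1+e_p)·log₁₀(t₂/t₁)
S_s = 0.018×7/(1+0.53)×log₁₀(27.9/2.1)
    = 0.08235 × 1.123 = 0.09251 m

S_s ≈ 92.5 mm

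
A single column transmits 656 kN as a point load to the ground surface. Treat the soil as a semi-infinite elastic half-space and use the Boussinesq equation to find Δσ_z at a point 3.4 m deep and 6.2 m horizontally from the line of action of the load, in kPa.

Boussinesq vertical stress below a point load on an elastic half-space:
Δσ_z = 3P/(2πz²) · [1 + (r/z)²]^(−5/2)
r/z = 6.2/3.4 = 1.8235; [1+(r/z)²]^(−5/2) = 0.025702.
Δσ_z = 3×656/(2π×3.4²) × 0.025702 = 27.095 × 0.025702 = 0.6964 kPa

Δσ_z ≈ 0.696 kPa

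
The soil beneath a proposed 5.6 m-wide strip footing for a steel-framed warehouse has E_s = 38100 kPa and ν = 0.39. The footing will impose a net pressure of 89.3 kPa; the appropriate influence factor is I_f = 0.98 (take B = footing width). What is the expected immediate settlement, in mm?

S_e ≈ 10.9 mm

Immediate (elastic) settlement: S_e = q·B·(1−ν²)/E_s · I_f.
S_e = 89.3 × 5.6 × (1 − 0.39²) / 38100 × 0.98
    = 89.3 × 5.6 × 0.8479 / 38100 × 0.98
    = 0.01091 m = 10.91 mm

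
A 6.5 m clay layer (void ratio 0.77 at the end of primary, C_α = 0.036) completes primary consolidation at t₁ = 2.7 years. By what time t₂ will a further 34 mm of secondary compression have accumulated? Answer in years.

t₂ ≈ 4.88 years

S_s = C_α·H/(1+e_p)·log₁₀(t₂/t₁) ⇒ log₁₀(t₂/t₁) = S_s·(1+e_p)/(C_α·H).
log₁₀(t₂/t₁) = 0.034 × (1+0.77) / (0.036×6.5) = 0.2572
t₂ = t₁ × 10^0.2572 = 2.7 × 1.808 = 4.881 years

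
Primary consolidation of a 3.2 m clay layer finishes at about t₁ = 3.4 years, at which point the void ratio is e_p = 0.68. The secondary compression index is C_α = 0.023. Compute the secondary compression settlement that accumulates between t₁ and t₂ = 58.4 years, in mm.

S_s ≈ 54.1 mm

Secondary compression: S_s = C_α·H/(1+e_p)·log₁₀(t₂/t₁)
S_s = 0.023×3.2/(1+0.68)×log₁₀(58.4/3.4)
    = 0.04381 × 1.235 = 0.0541 m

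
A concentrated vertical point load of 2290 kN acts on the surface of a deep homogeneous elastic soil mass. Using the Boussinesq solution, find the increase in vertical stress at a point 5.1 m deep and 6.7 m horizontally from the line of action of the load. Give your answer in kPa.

Boussinesq vertical stress below a point load on an elastic half-space:
Δσ_z = 3P/(2πz²) · [1 + (r/z)²]^(−5/2)
r/z = 6.7/5.1 = 1.3137; [1+(r/z)²]^(−5/2) = 0.081515.
Δσ_z = 3×2290/(2π×5.1²) × 0.081515 = 42.037 × 0.081515 = 3.427 kPa

Δσ_z ≈ 3.43 kPa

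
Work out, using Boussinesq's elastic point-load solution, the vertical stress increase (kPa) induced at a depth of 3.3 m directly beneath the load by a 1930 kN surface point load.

Δσ_z ≈ 84.6 kPa

Boussinesq vertical stress below a point load on an elastic half-space:
Δσ_z = 3P/(2πz²) · [1 + (r/z)²]^(−5/2)
r/z = 0/3.3 = 0; [1+(r/z)²]^(−5/2) = 1.
Δσ_z = 3×1930/(2π×3.3²) × 1 = 84.62 × 1 = 84.62 kPa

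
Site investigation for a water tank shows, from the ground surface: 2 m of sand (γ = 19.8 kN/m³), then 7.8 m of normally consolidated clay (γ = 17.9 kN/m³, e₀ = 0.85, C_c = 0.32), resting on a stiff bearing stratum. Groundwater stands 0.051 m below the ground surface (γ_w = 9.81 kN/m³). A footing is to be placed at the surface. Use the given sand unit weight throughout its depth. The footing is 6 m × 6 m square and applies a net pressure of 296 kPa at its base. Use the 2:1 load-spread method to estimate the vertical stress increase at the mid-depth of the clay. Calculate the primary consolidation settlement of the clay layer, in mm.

S_c ≈ 524 mm

Mid-depth of clay below the ground surface: z = 2 + 7.8/2 = 5.9 m.
Total vertical stress at mid-clay: σ_v = 19.8×2 + 17.9×3.9 = 109.41 kPa.
Pore pressure: u = 9.81×(5.9 − 0.051) = 57.379 kPa.
Initial effective stress: σ'_0 = σ_v − u = 109.41 − 57.379 = 52.031 kPa.
Stress increase at mid-clay by the 2:1 spreading method:
Δσ = qBL/((B+z)(L+z)) = 296×6×6/((6+5.9)(6+5.9)) = 75.249 kPa
Final effective stress: σ'_f = σ'_0 + Δσ = 52.031 + 75.249 = 127.28 kPa.
Normally consolidated clay, so the full stress increment lies on the virgin compression line:
S_c = C_c·H/(1+e₀)·log₁₀(σ'_f/σ'_0) = 0.32×7.8/(1+0.85)×log₁₀(127.28/52.031)
    = 1.3492 × 0.3885 = 0.5242 m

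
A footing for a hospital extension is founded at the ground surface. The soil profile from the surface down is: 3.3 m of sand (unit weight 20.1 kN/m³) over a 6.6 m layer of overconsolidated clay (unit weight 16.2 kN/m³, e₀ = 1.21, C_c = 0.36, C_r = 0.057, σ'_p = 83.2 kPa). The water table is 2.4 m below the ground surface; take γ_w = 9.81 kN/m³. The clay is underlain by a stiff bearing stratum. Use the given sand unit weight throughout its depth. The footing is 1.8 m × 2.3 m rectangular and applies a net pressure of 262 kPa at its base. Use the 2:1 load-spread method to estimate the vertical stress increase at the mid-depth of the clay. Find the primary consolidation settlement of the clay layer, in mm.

S_c ≈ 56.7 mm

Mid-depth of clay below the ground surface: z = 3.3 + 6.6/2 = 6.6 m.
Total vertical stress at mid-clay: σ_v = 20.1×3.3 + 16.2×3.3 = 119.79 kPa.
Pore pressure: u = 9.81×(6.6 − 2.4) = 41.202 kPa.
Initial effective stress: σ'_0 = σ_v − u = 119.79 − 41.202 = 78.588 kPa.
Stress increase at mid-clay by the 2:1 spreading method:
Δσ = qBL/((B+z)(L+z)) = 262×1.8×2.3/((1.8+6.6)(2.3+6.6)) = 14.509 kPa
Final effective stress: σ'_f = 78.588 + 14.509 = 93.097 kPa.
σ'_f = 93.097 > σ'_p = 83.2 kPa, so the stress path crosses the preconsolidation pressure — recompression up to σ'_p, then virgin compression beyond:
S_c = H/(1+e₀)·[C_r·log₁₀(σ'_p/σ'_0) + C_c·log₁₀(σ'_f/σ'_p)]
    = 6.6/2.21 × [0.057×log₁₀(83.2/78.588) + 0.36×log₁₀(93.097/83.2)]
    = 2.9864 × [0.0014117 + 0.017572] = 0.05669 m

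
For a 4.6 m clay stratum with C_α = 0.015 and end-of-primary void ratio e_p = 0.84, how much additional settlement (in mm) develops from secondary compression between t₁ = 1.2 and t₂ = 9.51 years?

Secondary compression: S_s = C_α·H/(1+e_p)·log₁₀(t₂/t₁)
S_s = 0.015×4.6/(1+0.84)×log₁₀(9.51/1.2)
    = 0.0375 × 0.899 = 0.03371 m

S_s ≈ 33.7 mm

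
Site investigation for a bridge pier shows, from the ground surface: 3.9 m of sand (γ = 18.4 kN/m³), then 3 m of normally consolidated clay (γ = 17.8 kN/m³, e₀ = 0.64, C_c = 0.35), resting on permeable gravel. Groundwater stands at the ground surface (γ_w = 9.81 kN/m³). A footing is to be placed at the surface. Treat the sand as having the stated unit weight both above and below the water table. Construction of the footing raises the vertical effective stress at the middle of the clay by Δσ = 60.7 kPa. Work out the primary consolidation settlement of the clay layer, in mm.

Mid-depth of clay below the ground surface: z = 3.9 + 3/2 = 5.4 m.
Total vertical stress at mid-clay: σ_v = 18.4×3.9 + 17.8×1.5 = 98.46 kPa.
Pore pressure: u = 9.81×(5.4 − 0) = 52.974 kPa.
Initial effective stress: σ'_0 = σ_v − u = 98.46 − 52.974 = 45.486 kPa.
Final effective stress: σ'_f = σ'_0 + Δσ = 45.486 + 60.7 = 106.19 kPa.
Normally consolidated clay, so the full stress increment lies on the virgin compression line:
S_c = C_c·H/(1+e₀)·log₁₀(σ'_f/σ'_0) = 0.35×3/(1+0.64)×log₁₀(106.19/45.486)
    = 0.64024 × 0.36821 = 0.2357 m

S_c ≈ 236 mm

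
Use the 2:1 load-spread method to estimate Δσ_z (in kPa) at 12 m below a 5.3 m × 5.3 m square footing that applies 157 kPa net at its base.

By the 2:1 method the load spreads at 1 horizontal : 2 vertical, so at depth z the loaded area has grown by z in each plan dimension:
Δσ = qBL/((B+z)(L+z)) = 157×5.3×5.3/((5.3+12)(5.3+12)) = 14.735 kPa

Δσ_z ≈ 14.7 kPa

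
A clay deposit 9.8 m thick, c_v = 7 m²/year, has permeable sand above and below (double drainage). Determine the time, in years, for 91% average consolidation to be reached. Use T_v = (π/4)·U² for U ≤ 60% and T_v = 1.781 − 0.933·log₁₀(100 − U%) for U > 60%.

t ≈ 3.06 years

Drainage path length: H_d = H/2 = 4.9 m (double drainage).
U > 60%: T_v = 1.781 − 0.933·log₁₀(100 − 91) = 0.89069.
t = T_v·H_d²/c_v = 0.89069×4.9²/7 = 3.055 years.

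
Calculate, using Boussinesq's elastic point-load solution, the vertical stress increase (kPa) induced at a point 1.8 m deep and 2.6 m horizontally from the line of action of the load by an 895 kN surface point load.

Δσ_z ≈ 7.88 kPa

Boussinesq vertical stress below a point load on an elastic half-space:
Δσ_z = 3P/(2πz²) · [1 + (r/z)²]^(−5/2)
r/z = 2.6/1.8 = 1.4444; [1+(r/z)²]^(−5/2) = 0.059753.
Δσ_z = 3×895/(2π×1.8²) × 0.059753 = 131.89 × 0.059753 = 7.881 kPa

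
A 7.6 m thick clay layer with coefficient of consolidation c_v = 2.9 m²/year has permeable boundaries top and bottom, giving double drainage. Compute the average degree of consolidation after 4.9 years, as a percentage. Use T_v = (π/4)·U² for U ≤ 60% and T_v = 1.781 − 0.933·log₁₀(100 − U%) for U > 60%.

Drainage path length: H_d = H/2 = 3.8 m (double drainage).
T_v = c_v·t/H_d² = 2.9×4.9/3.8² = 0.98407.
T_v = 0.98407 corresponds to the U > 60% branch:
U = 1 − 10^((1.781 − T_v)/0.933)/100 = 0.9285

U ≈ 92.9 %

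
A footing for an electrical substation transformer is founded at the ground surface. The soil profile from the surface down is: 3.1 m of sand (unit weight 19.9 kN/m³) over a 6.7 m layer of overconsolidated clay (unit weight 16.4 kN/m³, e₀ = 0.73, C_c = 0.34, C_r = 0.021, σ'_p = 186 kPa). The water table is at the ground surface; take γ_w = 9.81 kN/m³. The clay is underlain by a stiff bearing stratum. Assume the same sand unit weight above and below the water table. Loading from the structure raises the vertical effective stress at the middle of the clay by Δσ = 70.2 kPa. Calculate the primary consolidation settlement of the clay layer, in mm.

Mid-depth of clay below the ground surface: z = 3.1 + 6.7/2 = 6.45 m.
Total vertical stress at mid-clay: σ_v = 19.9×3.1 + 16.4×3.35 = 116.63 kPa.
Pore pressure: u = 9.81×(6.45 − 0) = 63.275 kPa.
Initial effective stress: σ'_0 = σ_v − u = 116.63 − 63.275 = 53.355 kPa.
Final effective stress: σ'_f = 53.355 + 70.2 = 123.56 kPa.
σ'_f = 123.56 ≤ σ'_p = 186 kPa, so the clay remains overconsolidated and only the recompression index applies:
S_c = C_r·H/(1+e₀)·log₁₀(σ'_f/σ'_0) = 0.021×6.7/1.73×log₁₀(123.56/53.355)
    = 0.081329 × 0.3647 = 0.02966 m

S_c ≈ 29.7 mm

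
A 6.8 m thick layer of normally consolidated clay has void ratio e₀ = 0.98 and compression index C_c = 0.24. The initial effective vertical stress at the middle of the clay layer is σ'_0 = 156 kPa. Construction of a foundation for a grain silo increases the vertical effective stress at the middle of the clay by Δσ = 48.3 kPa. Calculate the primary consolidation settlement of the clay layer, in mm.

Final effective stress: σ'_f = σ'_0 + Δσ = 156 + 48.3 = 204.3 kPa.
Normally consolidated clay, so the full stress increment lies on the virgin compression line:
S_c = C_c·H/(1+e₀)·log₁₀(σ'_f/σ'_0) = 0.24×6.8/(1+0.98)×log₁₀(204.3/156)
    = 0.82424 × 0.11714 = 0.09655 m

S_c ≈ 96.6 mm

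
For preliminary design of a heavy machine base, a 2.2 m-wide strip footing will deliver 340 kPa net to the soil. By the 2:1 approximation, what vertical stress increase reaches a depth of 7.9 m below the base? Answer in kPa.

Δσ_z ≈ 74.1 kPa

By the 2:1 method the load spreads at 1 horizontal : 2 vertical, so at depth z the loaded area has grown by z in each plan dimension:
Δσ = qB/(B+z) = 340×2.2/(2.2+7.9) = 74.059 kPa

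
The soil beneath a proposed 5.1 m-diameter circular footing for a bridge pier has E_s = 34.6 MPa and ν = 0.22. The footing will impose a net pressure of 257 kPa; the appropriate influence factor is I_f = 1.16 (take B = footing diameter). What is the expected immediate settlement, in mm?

S_e ≈ 41.8 mm

Immediate (elastic) settlement: S_e = q·B·(1−ν²)/E_s · I_f.
E_s = 34.6 MPa = 34600 kPa.
S_e = 257 × 5.1 × (1 − 0.22²) / 34600 × 1.16
    = 257 × 5.1 × 0.9516 / 34600 × 1.16
    = 0.04182 m = 41.82 mm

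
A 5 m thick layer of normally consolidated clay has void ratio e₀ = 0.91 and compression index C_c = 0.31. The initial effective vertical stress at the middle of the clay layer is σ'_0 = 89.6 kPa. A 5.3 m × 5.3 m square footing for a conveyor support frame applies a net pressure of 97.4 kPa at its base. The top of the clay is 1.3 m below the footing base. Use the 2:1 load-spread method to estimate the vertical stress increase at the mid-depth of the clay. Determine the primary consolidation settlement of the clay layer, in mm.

S_c ≈ 111 mm

Mid-depth of clay below the footing base: z = 1.3 + 5/2 = 3.8 m.
Stress increase at mid-clay by the 2:1 spreading method:
Δσ = qBL/((B+z)(L+z)) = 97.4×5.3×5.3/((5.3+3.8)(5.3+3.8)) = 33.039 kPa
Final effective stress: σ'_f = σ'_0 + Δσ = 89.6 + 33.039 = 122.64 kPa.
Normally consolidated clay, so the full stress increment lies on the virgin compression line:
S_c = C_c·H/(1+e₀)·log₁₀(σ'_f/σ'_0) = 0.31×5/(1+0.91)×log₁₀(122.64/89.6)
    = 0.81152 × 0.13632 = 0.1106 m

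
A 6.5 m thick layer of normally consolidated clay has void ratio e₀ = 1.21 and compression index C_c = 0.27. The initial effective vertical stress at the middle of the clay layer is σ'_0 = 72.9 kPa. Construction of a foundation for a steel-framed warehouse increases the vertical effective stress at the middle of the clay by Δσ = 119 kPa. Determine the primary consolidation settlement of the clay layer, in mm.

Final effective stress: σ'_f = σ'_0 + Δσ = 72.9 + 119 = 191.9 kPa.
Normally consolidated clay, so the full stress increment lies on the virgin compression line:
S_c = C_c·H/(1+e₀)·log₁₀(σ'_f/σ'_0) = 0.27×6.5/(1+1.21)×log₁₀(191.9/72.9)
    = 0.79412 × 0.42035 = 0.3338 m

S_c ≈ 334 mm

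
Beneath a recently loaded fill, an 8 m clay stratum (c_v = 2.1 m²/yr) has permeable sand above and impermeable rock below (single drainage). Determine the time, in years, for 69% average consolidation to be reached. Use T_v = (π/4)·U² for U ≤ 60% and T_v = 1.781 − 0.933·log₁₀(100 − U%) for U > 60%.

Drainage path length: H_d = H = 8 m (single drainage).
U > 60%: T_v = 1.781 − 0.933·log₁₀(100 − 69) = 0.38956.
t = T_v·H_d²/c_v = 0.38956×8²/2.1 = 11.87 years.

t ≈ 11.9 years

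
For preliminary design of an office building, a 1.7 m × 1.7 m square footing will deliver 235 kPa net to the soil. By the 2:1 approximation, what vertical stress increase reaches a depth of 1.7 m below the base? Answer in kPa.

Δσ_z ≈ 58.8 kPa

By the 2:1 method the load spreads at 1 horizontal : 2 vertical, so at depth z the loaded area has grown by z in each plan dimension:
Δσ = qBL/((B+z)(L+z)) = 235×1.7×1.7/((1.7+1.7)(1.7+1.7)) = 58.75 kPa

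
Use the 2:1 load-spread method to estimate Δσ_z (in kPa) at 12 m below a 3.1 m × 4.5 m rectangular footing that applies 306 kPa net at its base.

Δσ_z ≈ 17.1 kPa

By the 2:1 method the load spreads at 1 horizontal : 2 vertical, so at depth z the loaded area has grown by z in each plan dimension:
Δσ = qBL/((B+z)(L+z)) = 306×3.1×4.5/((3.1+12)(4.5+12)) = 17.133 kPa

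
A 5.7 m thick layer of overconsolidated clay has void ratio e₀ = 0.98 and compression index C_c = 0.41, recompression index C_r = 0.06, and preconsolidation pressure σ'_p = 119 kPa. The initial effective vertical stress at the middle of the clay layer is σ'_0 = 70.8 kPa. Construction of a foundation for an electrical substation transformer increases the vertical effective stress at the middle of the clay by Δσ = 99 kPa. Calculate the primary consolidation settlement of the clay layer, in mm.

S_c ≈ 221 mm

Final effective stress: σ'_f = 70.8 + 99 = 169.8 kPa.
σ'_f = 169.8 > σ'_p = 119 kPa, so the stress path crosses the preconsolidation pressure — recompression up to σ'_p, then virgin compression beyond:
S_c = H/(1+e₀)·[C_r·log₁₀(σ'_p/σ'_0) + C_c·log₁₀(σ'_f/σ'_p)]
    = 5.7/1.98 × [0.06×log₁₀(119/70.8) + 0.41×log₁₀(169.8/119)]
    = 2.8788 × [0.013531 + 0.0633] = 0.2212 m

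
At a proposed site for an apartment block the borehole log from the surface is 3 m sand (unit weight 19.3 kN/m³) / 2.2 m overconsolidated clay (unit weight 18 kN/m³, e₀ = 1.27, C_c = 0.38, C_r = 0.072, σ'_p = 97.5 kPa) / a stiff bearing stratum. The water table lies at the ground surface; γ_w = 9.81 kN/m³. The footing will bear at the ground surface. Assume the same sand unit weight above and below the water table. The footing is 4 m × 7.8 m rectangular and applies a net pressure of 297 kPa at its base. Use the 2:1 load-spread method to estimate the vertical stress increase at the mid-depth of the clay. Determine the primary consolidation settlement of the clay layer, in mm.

Mid-depth of clay below the ground surface: z = 3 + 2.2/2 = 4.1 m.
Total vertical stress at mid-clay: σ_v = 19.3×3 + 18×1.1 = 77.7 kPa.
Pore pressure: u = 9.81×(4.1 − 0) = 40.221 kPa.
Initial effective stress: σ'_0 = σ_v − u = 77.7 − 40.221 = 37.479 kPa.
Stress increase at mid-clay by the 2:1 spreading method:
Δσ = qBL/((B+z)(L+z)) = 297×4×7.8/((4+4.1)(7.8+4.1)) = 96.134 kPa
Final effective stress: σ'_f = 37.479 + 96.134 = 133.61 kPa.
σ'_f = 133.61 > σ'_p = 97.5 kPa, so the stress path crosses the preconsolidation pressure — recompression up to σ'_p, then virgin compression beyond:
S_c = H/(1+e₀)·[C_r·log₁₀(σ'_p/σ'_0) + C_c·log₁₀(σ'_f/σ'_p)]
    = 2.2/2.27 × [0.072×log₁₀(97.5/37.479) + 0.38×log₁₀(133.61/97.5)]
    = 0.96916 × [0.029896 + 0.051997] = 0.07937 m

S_c ≈ 79.4 mm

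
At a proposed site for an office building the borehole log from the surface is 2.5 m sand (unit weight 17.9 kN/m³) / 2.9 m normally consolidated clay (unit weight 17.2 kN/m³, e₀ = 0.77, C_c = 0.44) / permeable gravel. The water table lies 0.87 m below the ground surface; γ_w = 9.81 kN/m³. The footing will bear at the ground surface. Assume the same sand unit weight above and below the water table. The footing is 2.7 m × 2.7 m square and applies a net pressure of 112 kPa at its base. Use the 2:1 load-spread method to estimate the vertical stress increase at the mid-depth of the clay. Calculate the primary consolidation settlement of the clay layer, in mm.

Mid-depth of clay below the ground surface: z = 2.5 + 2.9/2 = 3.95 m.
Total vertical stress at mid-clay: σ_v = 17.9×2.5 + 17.2×1.45 = 69.69 kPa.
Pore pressure: u = 9.81×(3.95 − 0.87) = 30.215 kPa.
Initial effective stress: σ'_0 = σ_v − u = 69.69 − 30.215 = 39.475 kPa.
Stress increase at mid-clay by the 2:1 spreading method:
Δσ = qBL/((B+z)(L+z)) = 112×2.7×2.7/((2.7+3.95)(2.7+3.95)) = 18.463 kPa
Final effective stress: σ'_f = σ'_0 + Δσ = 39.475 + 18.463 = 57.938 kPa.
Normally consolidated clay, so the full stress increment lies on the virgin compression line:
S_c = C_c·H/(1+e₀)·log₁₀(σ'_f/σ'_0) = 0.44×2.9/(1+0.77)×log₁₀(57.938/39.475)
    = 0.7209 × 0.16664 = 0.1201 m

S_c ≈ 120 mm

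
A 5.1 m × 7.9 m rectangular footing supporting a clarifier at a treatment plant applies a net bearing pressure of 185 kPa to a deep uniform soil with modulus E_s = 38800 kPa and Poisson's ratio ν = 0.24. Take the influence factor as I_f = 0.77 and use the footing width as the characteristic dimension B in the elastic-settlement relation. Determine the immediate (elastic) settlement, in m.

S_e ≈ 0.0176 m

Immediate (elastic) settlement: S_e = q·B·(1−ν²)/E_s · I_f.
S_e = 185 × 5.1 × (1 − 0.24²) / 38800 × 0.77
    = 185 × 5.1 × 0.9424 / 38800 × 0.77
    = 0.01765 m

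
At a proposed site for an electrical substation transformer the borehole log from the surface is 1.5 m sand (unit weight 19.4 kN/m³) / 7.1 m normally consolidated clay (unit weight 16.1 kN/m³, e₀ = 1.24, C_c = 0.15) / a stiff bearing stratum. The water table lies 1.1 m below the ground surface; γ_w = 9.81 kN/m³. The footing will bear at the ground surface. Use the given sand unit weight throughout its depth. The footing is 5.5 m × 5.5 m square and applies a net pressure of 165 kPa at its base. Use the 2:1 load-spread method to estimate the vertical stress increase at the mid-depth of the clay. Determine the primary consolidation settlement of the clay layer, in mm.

Mid-depth of clay below the ground surface: z = 1.5 + 7.1/2 = 5.05 m.
Total vertical stress at mid-clay: σ_v = 19.4×1.5 + 16.1×3.55 = 86.255 kPa.
Pore pressure: u = 9.81×(5.05 − 1.1) = 38.75 kPa.
Initial effective stress: σ'_0 = σ_v − u = 86.255 − 38.75 = 47.505 kPa.
Stress increase at mid-clay by the 2:1 spreading method:
Δσ = qBL/((B+z)(L+z)) = 165×5.5×5.5/((5.5+5.05)(5.5+5.05)) = 44.844 kPa
Final effective stress: σ'_f = σ'_0 + Δσ = 47.505 + 44.844 = 92.349 kPa.
Normally consolidated clay, so the full stress increment lies on the virgin compression line:
S_c = C_c·H/(1+e₀)·log₁₀(σ'_f/σ'_0) = 0.15×7.1/(1+1.24)×log₁₀(92.349/47.505)
    = 0.47545 × 0.28869 = 0.1373 m

S_c ≈ 137 mm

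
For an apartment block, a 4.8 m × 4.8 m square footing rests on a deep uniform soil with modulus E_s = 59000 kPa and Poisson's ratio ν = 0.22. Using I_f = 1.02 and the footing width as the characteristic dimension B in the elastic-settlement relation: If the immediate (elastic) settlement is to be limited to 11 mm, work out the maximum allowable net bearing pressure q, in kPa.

q ≈ 139 kPa

S_e = q·B·(1−ν²)/E_s · I_f  ⇒  q = S_e·E_s / (B·(1−ν²)·I_f).
q = 0.011 × 59000 / (4.8 × 0.9516 × 1.02) = 139.3 kPa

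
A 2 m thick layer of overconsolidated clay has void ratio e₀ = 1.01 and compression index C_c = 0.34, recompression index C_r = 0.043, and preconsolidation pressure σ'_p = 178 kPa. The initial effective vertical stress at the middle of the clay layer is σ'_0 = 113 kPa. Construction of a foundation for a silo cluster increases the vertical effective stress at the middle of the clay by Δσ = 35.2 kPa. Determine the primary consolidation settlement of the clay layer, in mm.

S_c ≈ 5.04 mm

Final effective stress: σ'_f = 113 + 35.2 = 148.2 kPa.
σ'_f = 148.2 ≤ σ'_p = 178 kPa, so the clay remains overconsolidated and only the recompression index applies:
S_c = C_r·H/(1+e₀)·log₁₀(σ'_f/σ'_0) = 0.043×2/2.01×log₁₀(148.2/113)
    = 0.042786 × 0.11777 = 0.005039 m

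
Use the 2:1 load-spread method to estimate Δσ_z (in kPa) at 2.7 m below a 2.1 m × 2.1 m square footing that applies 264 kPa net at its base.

By the 2:1 method the load spreads at 1 horizontal : 2 vertical, so at depth z the loaded area has grown by z in each plan dimension:
Δσ = qBL/((B+z)(L+z)) = 264×2.1×2.1/((2.1+2.7)(2.1+2.7)) = 50.531 kPa

Δσ_z ≈ 50.5 kPa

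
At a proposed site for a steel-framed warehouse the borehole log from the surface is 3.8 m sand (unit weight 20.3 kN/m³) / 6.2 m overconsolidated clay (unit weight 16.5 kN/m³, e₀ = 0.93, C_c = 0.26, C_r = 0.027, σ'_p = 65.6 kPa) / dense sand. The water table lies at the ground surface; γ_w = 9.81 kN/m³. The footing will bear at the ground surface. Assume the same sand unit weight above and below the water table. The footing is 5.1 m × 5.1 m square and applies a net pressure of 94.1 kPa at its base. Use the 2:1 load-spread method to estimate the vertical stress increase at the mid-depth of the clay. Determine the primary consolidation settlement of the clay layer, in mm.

S_c ≈ 63.9 mm

Mid-depth of clay below the ground surface: z = 3.8 + 6.2/2 = 6.9 m.
Total vertical stress at mid-clay: σ_v = 20.3×3.8 + 16.5×3.1 = 128.29 kPa.
Pore pressure: u = 9.81×(6.9 − 0) = 67.689 kPa.
Initial effective stress: σ'_0 = σ_v − u = 128.29 − 67.689 = 60.601 kPa.
Stress increase at mid-clay by the 2:1 spreading method:
Δσ = qBL/((B+z)(L+z)) = 94.1×5.1×5.1/((5.1+6.9)(5.1+6.9)) = 16.997 kPa
Final effective stress: σ'_f = 60.601 + 16.997 = 77.598 kPa.
σ'_f = 77.598 > σ'_p = 65.6 kPa, so the stress path crosses the preconsolidation pressure — recompression up to σ'_p, then virgin compression beyond:
S_c = H/(1+e₀)·[C_r·log₁₀(σ'_p/σ'_0) + C_c·log₁₀(σ'_f/σ'_p)]
    = 6.2/1.93 × [0.027×log₁₀(65.6/60.601) + 0.26×log₁₀(77.598/65.6)]
    = 3.2124 × [0.00092945 + 0.018966] = 0.06391 m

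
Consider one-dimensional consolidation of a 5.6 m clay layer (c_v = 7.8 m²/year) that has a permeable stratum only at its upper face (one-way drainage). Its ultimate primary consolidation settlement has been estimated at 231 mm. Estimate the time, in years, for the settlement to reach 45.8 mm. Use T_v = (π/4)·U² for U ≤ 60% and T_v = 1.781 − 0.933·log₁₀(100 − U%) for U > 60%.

t ≈ 0.124 years

Drainage path length: H_d = H = 5.6 m (single drainage).
U = S(t)/S_ult = 45.8/231 = 0.1983.
U ≤ 60%: T_v = (π/4)·U² = (π/4)×0.19827² = 0.030874.
t = T_v·H_d²/c_v = 0.030874×5.6²/7.8 = 0.1241 years.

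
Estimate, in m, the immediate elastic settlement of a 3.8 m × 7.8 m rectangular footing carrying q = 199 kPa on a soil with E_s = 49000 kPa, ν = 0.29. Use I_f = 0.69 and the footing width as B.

Immediate (elastic) settlement: S_e = q·B·(1−ν²)/E_s · I_f.
S_e = 199 × 3.8 × (1 − 0.29²) / 49000 × 0.69
    = 199 × 3.8 × 0.9159 / 49000 × 0.69
    = 0.009753 m

S_e ≈ 0.00975 m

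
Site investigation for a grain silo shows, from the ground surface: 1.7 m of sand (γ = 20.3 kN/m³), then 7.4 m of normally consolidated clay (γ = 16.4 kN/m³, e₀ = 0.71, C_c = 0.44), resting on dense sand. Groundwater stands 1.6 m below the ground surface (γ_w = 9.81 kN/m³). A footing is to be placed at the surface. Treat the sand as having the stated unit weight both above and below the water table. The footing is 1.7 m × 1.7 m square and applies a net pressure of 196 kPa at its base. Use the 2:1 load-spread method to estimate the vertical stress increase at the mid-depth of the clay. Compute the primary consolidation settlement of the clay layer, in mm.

Mid-depth of clay below the ground surface: z = 1.7 + 7.4/2 = 5.4 m.
Total vertical stress at mid-clay: σ_v = 20.3×1.7 + 16.4×3.7 = 95.19 kPa.
Pore pressure: u = 9.81×(5.4 − 1.6) = 37.278 kPa.
Initial effective stress: σ'_0 = σ_v − u = 95.19 − 37.278 = 57.912 kPa.
Stress increase at mid-clay by the 2:1 spreading method:
Δσ = qBL/((B+z)(L+z)) = 196×1.7×1.7/((1.7+5.4)(1.7+5.4)) = 11.237 kPa
Final effective stress: σ'_f = σ'_0 + Δσ = 57.912 + 11.237 = 69.149 kPa.
Normally consolidated clay, so the full stress increment lies on the virgin compression line:
S_c = C_c·H/(1+e₀)·log₁₀(σ'_f/σ'_0) = 0.44×7.4/(1+0.71)×log₁₀(69.149/57.912)
    = 1.9041 × 0.077017 = 0.1466 m

S_c ≈ 147 mm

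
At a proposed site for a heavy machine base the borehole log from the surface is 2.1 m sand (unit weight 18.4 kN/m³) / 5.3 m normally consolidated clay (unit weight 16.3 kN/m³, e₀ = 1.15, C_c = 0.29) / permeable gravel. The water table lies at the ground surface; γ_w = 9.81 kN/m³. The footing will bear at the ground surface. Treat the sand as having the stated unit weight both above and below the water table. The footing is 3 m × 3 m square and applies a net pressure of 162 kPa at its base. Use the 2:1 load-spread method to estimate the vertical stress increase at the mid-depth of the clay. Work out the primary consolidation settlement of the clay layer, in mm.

Mid-depth of clay below the ground surface: z = 2.1 + 5.3/2 = 4.75 m.
Total vertical stress at mid-clay: σ_v = 18.4×2.1 + 16.3×2.65 = 81.835 kPa.
Pore pressure: u = 9.81×(4.75 − 0) = 46.598 kPa.
Initial effective stress: σ'_0 = σ_v − u = 81.835 − 46.598 = 35.237 kPa.
Stress increase at mid-clay by the 2:1 spreading method:
Δσ = qBL/((B+z)(L+z)) = 162×3×3/((3+4.75)(3+4.75)) = 24.275 kPa
Final effective stress: σ'_f = σ'_0 + Δσ = 35.237 + 24.275 = 59.512 kPa.
Normally consolidated clay, so the full stress increment lies on the virgin compression line:
S_c = C_c·H/(1+e₀)·log₁₀(σ'_f/σ'_0) = 0.29×5.3/(1+1.15)×log₁₀(59.512/35.237)
    = 0.71488 × 0.22761 = 0.1627 m

S_c ≈ 163 mm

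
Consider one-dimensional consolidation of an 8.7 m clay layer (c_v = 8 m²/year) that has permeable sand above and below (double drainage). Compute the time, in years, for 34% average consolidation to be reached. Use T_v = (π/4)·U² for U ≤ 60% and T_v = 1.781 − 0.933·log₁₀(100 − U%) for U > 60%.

Drainage path length: H_d = H/2 = 4.35 m (double drainage).
U ≤ 60%: T_v = (π/4)·U² = (π/4)×0.34² = 0.090792.
t = T_v·H_d²/c_v = 0.090792×4.35²/8 = 0.2148 years.

t ≈ 0.215 years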